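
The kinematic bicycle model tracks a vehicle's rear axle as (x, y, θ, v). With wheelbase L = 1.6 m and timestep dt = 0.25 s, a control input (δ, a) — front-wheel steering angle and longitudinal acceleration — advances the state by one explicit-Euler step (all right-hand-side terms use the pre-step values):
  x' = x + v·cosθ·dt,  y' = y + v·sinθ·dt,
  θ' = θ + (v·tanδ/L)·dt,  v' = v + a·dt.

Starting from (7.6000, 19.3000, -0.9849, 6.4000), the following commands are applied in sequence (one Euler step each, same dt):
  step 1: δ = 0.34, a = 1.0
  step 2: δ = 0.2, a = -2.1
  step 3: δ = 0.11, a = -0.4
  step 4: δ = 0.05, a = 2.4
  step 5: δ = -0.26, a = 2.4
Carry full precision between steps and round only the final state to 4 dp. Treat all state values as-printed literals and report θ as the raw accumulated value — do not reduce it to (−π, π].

after step 1 (δ=0.34, a=1.0): (8.484714, 17.966853, -0.631163, 6.650000)
after step 2 (δ=0.2, a=-2.1): (9.826920, 16.985838, -0.420535, 6.125000)
after step 3 (δ=0.11, a=-0.4): (11.224753, 16.360707, -0.314835, 6.025000)
after step 4 (δ=0.05, a=2.4): (12.656967, 15.894283, -0.267725, 6.625000)
after step 5 (δ=-0.26, a=2.4): (14.254214, 15.456142, -0.543099, 7.225000)

(14.2542, 15.4561, -0.5431, 7.2250)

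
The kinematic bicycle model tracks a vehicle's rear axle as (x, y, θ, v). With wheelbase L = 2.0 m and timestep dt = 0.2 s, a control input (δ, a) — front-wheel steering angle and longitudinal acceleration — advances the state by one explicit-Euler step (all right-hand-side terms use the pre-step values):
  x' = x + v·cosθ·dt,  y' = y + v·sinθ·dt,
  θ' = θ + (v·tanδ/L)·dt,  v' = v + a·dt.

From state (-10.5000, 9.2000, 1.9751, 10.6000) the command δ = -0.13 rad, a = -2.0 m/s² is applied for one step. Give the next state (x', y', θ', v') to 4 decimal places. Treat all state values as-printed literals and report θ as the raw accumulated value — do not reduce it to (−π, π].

x' = -10.5000 + 10.6000·cos(1.9751)·0.2 = -11.3340
y' = 9.2000 + 10.6000·sin(1.9751)·0.2 = 11.1491
θ' = 1.9751 + (10.6000/2.0)·tan(-0.13)·0.2 = 1.8365
v' = 10.6000 − 2.0000·0.2 = 10.2000

(-11.3340, 11.1491, 1.8365, 10.2000)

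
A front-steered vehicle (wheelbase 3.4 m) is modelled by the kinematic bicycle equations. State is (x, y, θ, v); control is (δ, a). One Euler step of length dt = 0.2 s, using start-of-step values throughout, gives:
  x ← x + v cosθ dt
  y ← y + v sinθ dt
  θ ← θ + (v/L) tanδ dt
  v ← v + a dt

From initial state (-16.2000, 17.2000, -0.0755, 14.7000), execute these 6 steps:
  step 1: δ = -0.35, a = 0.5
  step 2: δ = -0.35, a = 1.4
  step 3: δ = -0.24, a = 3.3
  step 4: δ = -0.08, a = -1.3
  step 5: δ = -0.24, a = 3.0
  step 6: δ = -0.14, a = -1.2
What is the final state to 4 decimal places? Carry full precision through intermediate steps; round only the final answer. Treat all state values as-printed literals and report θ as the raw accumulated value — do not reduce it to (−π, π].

(-3.5826, 5.7412, -1.3564, 15.8400)

after step 1 (δ=-0.35, a=0.5): (-13.268375, 16.978241, -0.391142, 14.800000)
after step 2 (δ=-0.35, a=1.4): (-10.531932, 15.849757, -0.708932, 15.080000)
after step 3 (δ=-0.24, a=3.3): (-8.242614, 13.886270, -0.926010, 15.740000)
after step 4 (δ=-0.08, a=-1.3): (-6.350578, 11.370300, -1.000239, 15.480000)
after step 5 (δ=-0.24, a=3.0): (-4.678425, 8.764706, -1.223075, 16.080000)
after step 6 (δ=-0.14, a=-1.2): (-3.582553, 5.741179, -1.356371, 15.840000)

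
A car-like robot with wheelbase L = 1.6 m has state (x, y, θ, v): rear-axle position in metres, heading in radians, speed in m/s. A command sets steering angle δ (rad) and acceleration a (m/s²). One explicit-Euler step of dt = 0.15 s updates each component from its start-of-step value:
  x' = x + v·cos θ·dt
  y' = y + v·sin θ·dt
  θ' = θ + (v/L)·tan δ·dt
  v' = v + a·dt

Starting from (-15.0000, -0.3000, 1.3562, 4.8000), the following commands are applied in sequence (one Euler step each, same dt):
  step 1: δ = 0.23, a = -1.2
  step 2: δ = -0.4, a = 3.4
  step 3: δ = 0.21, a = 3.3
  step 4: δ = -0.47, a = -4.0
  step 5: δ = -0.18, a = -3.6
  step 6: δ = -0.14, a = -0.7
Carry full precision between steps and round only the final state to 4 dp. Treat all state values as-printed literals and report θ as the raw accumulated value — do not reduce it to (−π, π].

(-13.7092, 3.9098, 0.9681, 4.3800)

after step 1 (δ=0.23, a=-1.2): (-14.846674, 0.403485, 1.461565, 4.620000)
after step 2 (δ=-0.4, a=3.4): (-14.771127, 1.092355, 1.278442, 5.130000)
after step 3 (δ=0.21, a=3.3): (-14.549351, 1.829203, 1.380950, 5.625000)
after step 4 (δ=-0.47, a=-4.0): (-14.390129, 2.657794, 1.113078, 5.025000)
after step 5 (δ=-0.18, a=-3.6): (-14.057045, 3.333955, 1.027353, 4.485000)
after step 6 (δ=-0.14, a=-0.7): (-13.709175, 3.909784, 0.968100, 4.380000)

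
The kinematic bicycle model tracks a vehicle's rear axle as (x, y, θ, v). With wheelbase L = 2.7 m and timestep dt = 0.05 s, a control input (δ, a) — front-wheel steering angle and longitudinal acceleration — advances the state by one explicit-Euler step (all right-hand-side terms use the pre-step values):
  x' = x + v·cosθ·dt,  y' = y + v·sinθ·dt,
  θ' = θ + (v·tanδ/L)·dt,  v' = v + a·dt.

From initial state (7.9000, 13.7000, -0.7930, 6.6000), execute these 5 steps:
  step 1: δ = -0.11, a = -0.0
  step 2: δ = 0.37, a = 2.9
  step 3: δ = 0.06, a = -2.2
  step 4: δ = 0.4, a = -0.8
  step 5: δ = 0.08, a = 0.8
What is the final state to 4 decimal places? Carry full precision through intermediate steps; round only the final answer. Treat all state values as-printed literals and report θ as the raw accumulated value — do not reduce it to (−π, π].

(9.0993, 12.5557, -0.6898, 6.6350)

after step 1 (δ=-0.11, a=-0.0): (8.131565, 13.464888, -0.806499, 6.600000)
after step 2 (δ=0.37, a=2.9): (8.359935, 13.226671, -0.759093, 6.745000)
after step 3 (δ=0.06, a=-2.2): (8.604596, 12.994554, -0.751590, 6.635000)
after step 4 (δ=0.4, a=-0.8): (8.846974, 12.768035, -0.699641, 6.595000)
after step 5 (δ=0.08, a=0.8): (9.099257, 12.555694, -0.689850, 6.635000)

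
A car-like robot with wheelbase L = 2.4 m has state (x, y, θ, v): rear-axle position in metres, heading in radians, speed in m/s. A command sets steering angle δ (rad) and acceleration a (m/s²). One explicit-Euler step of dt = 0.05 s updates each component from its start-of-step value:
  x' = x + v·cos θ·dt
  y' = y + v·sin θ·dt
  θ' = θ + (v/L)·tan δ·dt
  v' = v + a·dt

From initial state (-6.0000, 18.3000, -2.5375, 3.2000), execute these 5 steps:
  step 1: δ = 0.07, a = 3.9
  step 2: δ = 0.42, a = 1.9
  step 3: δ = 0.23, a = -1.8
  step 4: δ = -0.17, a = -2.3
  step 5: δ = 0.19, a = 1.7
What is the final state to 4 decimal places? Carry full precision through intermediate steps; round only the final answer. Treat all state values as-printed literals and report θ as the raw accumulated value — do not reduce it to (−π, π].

(-6.6767, 17.8051, -2.4832, 3.3700)

after step 1 (δ=0.07, a=3.9): (-6.131683, 18.209118, -2.532826, 3.395000)
after step 2 (δ=0.42, a=1.9): (-6.270938, 18.112045, -2.501240, 3.490000)
after step 3 (δ=0.23, a=-1.8): (-6.410867, 18.007785, -2.484216, 3.400000)
after step 4 (δ=-0.17, a=-2.3): (-6.545438, 17.903908, -2.496375, 3.285000)
after step 5 (δ=0.19, a=1.7): (-6.676669, 17.805132, -2.483213, 3.370000)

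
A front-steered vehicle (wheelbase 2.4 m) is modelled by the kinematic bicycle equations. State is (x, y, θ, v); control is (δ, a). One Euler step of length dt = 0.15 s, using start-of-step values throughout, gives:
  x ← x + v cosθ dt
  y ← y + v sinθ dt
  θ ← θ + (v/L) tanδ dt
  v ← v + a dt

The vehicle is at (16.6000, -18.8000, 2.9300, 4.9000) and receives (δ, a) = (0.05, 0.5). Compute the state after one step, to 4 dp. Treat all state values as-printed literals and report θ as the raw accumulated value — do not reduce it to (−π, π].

(15.8814, -18.6456, 2.9453, 4.9750)

x' = 16.6000 + 4.9000·cos(2.9300)·0.15 = 15.8814
y' = -18.8000 + 4.9000·sin(2.9300)·0.15 = -18.6456
θ' = 2.9300 + (4.9000/2.4)·tan(0.05)·0.15 = 2.9453
v' = 4.9000 + 0.5000·0.15 = 4.9750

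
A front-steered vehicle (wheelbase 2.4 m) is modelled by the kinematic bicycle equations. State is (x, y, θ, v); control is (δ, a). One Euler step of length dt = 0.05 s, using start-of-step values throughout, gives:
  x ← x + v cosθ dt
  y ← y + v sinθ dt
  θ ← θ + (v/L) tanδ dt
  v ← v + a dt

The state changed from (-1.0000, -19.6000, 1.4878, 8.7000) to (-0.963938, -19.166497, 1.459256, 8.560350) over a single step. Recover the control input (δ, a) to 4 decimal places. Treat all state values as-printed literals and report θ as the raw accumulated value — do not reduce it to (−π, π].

δ = -0.1562, a = -2.7930

a = (v'−v)/dt = (-0.139650)/0.05 = -2.7930
Δθ = θ'−θ = -0.028544;  (v·dt/L) = 8.7000·0.05/2.4 = 0.181250
tan δ = Δθ·L/(v·dt) = -0.157484  →  δ = -0.1562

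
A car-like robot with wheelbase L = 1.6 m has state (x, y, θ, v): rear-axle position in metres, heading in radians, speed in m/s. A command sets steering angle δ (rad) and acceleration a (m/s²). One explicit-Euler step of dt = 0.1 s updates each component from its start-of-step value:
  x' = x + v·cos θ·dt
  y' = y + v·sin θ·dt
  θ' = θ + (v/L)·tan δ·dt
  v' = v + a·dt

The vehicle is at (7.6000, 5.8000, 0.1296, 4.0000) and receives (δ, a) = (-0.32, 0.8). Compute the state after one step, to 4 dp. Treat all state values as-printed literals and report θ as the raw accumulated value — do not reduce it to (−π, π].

x' = 7.6000 + 4.0000·cos(0.1296)·0.1 = 7.9966
y' = 5.8000 + 4.0000·sin(0.1296)·0.1 = 5.8517
θ' = 0.1296 + (4.0000/1.6)·tan(-0.32)·0.1 = 0.0468
v' = 4.0000 + 0.8000·0.1 = 4.0800

(7.9966, 5.8517, 0.0468, 4.0800)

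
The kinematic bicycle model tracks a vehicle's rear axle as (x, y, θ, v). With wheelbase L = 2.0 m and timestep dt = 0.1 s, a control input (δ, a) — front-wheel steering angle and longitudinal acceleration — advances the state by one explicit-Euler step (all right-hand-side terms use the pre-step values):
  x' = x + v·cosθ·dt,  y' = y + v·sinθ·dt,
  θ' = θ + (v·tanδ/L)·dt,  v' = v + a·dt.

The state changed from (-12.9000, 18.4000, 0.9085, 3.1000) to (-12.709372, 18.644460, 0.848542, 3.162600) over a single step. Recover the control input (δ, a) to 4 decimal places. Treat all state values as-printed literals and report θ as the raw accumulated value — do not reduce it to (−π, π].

a = (v'−v)/dt = (0.062600)/0.1 = 0.6260
Δθ = θ'−θ = -0.059958;  (v·dt/L) = 3.1000·0.1/2.0 = 0.155000
tan δ = Δθ·L/(v·dt) = -0.386826  →  δ = -0.3691

δ = -0.3691, a = 0.6260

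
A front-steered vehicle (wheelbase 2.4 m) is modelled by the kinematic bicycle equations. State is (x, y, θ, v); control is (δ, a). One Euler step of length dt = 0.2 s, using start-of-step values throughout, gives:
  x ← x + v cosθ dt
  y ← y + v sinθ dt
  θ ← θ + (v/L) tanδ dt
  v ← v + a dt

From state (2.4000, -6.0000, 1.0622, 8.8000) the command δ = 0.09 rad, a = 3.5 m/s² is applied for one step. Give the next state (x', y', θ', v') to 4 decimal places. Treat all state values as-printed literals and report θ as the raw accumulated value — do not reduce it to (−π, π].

x' = 2.4000 + 8.8000·cos(1.0622)·0.2 = 3.2570
y' = -6.0000 + 8.8000·sin(1.0622)·0.2 = -4.4628
θ' = 1.0622 + (8.8000/2.4)·tan(0.09)·0.2 = 1.1284
v' = 8.8000 + 3.5000·0.2 = 9.5000

(3.2570, -4.4628, 1.1284, 9.5000)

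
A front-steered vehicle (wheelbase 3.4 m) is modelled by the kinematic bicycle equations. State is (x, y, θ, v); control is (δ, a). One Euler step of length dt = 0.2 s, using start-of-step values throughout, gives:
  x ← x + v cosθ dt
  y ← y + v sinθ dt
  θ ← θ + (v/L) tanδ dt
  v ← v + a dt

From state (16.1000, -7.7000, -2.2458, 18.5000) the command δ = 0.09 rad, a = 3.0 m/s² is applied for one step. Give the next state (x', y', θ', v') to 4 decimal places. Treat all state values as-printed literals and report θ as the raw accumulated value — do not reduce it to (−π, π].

x' = 16.1000 + 18.5000·cos(-2.2458)·0.2 = 13.7879
y' = -7.7000 + 18.5000·sin(-2.2458)·0.2 = -10.5886
θ' = -2.2458 + (18.5000/3.4)·tan(0.09)·0.2 = -2.1476
v' = 18.5000 + 3.0000·0.2 = 19.1000

(13.7879, -10.5886, -2.1476, 19.1000)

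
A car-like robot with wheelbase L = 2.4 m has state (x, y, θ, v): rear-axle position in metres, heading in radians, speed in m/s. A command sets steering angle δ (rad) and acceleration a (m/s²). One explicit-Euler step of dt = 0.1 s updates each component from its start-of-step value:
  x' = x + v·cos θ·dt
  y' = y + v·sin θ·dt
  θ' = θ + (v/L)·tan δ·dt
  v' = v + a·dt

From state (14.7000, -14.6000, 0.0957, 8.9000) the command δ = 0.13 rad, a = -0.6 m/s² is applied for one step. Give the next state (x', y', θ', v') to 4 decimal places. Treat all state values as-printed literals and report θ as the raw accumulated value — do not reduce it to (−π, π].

x' = 14.7000 + 8.9000·cos(0.0957)·0.1 = 15.5859
y' = -14.6000 + 8.9000·sin(0.0957)·0.1 = -14.5150
θ' = 0.0957 + (8.9000/2.4)·tan(0.13)·0.1 = 0.1442
v' = 8.9000 − 0.6000·0.1 = 8.8400

(15.5859, -14.5150, 0.1442, 8.8400)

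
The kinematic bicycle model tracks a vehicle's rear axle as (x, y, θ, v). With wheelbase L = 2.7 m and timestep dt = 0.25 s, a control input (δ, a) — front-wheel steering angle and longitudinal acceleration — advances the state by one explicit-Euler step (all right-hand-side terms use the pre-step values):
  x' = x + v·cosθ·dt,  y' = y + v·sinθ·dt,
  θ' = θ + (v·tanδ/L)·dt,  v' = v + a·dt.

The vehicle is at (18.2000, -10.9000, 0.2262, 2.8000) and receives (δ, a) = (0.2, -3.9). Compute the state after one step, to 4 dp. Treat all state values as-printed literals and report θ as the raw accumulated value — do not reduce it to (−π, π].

x' = 18.2000 + 2.8000·cos(0.2262)·0.25 = 18.8822
y' = -10.9000 + 2.8000·sin(0.2262)·0.25 = -10.7430
θ' = 0.2262 + (2.8000/2.7)·tan(0.2)·0.25 = 0.2788
v' = 2.8000 − 3.9000·0.25 = 1.8250

(18.8822, -10.7430, 0.2788, 1.8250)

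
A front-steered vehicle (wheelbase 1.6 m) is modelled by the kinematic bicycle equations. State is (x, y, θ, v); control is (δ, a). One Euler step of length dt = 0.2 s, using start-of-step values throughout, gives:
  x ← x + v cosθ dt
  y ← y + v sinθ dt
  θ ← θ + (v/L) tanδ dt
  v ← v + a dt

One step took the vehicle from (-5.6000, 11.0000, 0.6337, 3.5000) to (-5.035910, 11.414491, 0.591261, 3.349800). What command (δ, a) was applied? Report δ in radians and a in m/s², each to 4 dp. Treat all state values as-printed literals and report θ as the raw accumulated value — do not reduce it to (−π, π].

a = (v'−v)/dt = (-0.150200)/0.2 = -0.7510
Δθ = θ'−θ = -0.042439;  (v·dt/L) = 3.5000·0.2/1.6 = 0.437500
tan δ = Δθ·L/(v·dt) = -0.097003  →  δ = -0.0967

δ = -0.0967, a = -0.7510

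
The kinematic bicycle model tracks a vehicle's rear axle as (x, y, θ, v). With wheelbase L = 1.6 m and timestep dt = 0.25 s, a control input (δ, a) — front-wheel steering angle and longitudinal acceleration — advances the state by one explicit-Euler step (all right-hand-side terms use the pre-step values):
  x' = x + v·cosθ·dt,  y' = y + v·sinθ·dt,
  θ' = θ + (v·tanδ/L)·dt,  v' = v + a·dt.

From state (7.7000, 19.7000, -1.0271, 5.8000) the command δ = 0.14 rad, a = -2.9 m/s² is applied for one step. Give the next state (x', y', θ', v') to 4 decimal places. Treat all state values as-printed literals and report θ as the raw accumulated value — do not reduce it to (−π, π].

(8.4501, 18.4591, -0.8994, 5.0750)

x' = 7.7000 + 5.8000·cos(-1.0271)·0.25 = 8.4501
y' = 19.7000 + 5.8000·sin(-1.0271)·0.25 = 18.4591
θ' = -1.0271 + (5.8000/1.6)·tan(0.14)·0.25 = -0.8994
v' = 5.8000 − 2.9000·0.25 = 5.0750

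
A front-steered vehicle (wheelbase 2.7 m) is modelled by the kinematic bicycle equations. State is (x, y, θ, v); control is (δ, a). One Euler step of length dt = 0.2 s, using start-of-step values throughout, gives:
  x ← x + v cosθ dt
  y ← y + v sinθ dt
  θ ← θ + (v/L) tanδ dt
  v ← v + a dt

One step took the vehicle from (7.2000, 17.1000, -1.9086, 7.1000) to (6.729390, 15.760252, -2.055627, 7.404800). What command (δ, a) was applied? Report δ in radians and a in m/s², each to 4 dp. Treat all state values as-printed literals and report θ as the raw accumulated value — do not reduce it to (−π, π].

δ = -0.2726, a = 1.5240

a = (v'−v)/dt = (0.304800)/0.2 = 1.5240
Δθ = θ'−θ = -0.147027;  (v·dt/L) = 7.1000·0.2/2.7 = 0.525926
tan δ = Δθ·L/(v·dt) = -0.279558  →  δ = -0.2726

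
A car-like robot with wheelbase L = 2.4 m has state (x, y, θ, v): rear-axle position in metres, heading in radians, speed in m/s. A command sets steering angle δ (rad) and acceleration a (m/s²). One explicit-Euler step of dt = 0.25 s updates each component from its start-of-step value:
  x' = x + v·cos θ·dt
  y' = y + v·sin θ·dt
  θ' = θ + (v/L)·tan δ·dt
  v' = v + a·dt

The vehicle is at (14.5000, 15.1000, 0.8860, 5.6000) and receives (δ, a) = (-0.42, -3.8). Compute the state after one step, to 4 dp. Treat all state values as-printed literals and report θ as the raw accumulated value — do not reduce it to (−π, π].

(15.3855, 16.1844, 0.6255, 4.6500)

x' = 14.5000 + 5.6000·cos(0.8860)·0.25 = 15.3855
y' = 15.1000 + 5.6000·sin(0.8860)·0.25 = 16.1844
θ' = 0.8860 + (5.6000/2.4)·tan(-0.42)·0.25 = 0.6255
v' = 5.6000 − 3.8000·0.25 = 4.6500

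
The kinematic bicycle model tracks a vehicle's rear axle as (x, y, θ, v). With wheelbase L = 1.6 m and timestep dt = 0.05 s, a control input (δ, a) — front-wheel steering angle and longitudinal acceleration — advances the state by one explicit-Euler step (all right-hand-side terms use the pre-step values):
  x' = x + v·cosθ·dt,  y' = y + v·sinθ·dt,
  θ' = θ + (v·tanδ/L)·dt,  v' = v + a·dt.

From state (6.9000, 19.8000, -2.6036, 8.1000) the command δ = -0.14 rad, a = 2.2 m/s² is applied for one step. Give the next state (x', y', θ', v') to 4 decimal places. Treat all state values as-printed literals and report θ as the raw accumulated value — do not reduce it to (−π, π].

x' = 6.9000 + 8.1000·cos(-2.6036)·0.05 = 6.5522
y' = 19.8000 + 8.1000·sin(-2.6036)·0.05 = 19.5925
θ' = -2.6036 + (8.1000/1.6)·tan(-0.14)·0.05 = -2.6393
v' = 8.1000 + 2.2000·0.05 = 8.2100

(6.5522, 19.5925, -2.6393, 8.2100)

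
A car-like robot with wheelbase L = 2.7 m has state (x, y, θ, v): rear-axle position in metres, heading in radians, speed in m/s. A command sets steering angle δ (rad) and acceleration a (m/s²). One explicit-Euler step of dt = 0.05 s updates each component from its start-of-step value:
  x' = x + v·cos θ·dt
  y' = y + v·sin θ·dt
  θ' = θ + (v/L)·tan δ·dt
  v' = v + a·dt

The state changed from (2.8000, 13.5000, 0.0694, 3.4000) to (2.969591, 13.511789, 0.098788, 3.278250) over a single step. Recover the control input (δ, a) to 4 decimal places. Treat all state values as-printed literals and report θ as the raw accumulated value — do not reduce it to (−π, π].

a = (v'−v)/dt = (-0.121750)/0.05 = -2.4350
Δθ = θ'−θ = 0.029388;  (v·dt/L) = 3.4000·0.05/2.7 = 0.062963
tan δ = Δθ·L/(v·dt) = 0.466751  →  δ = 0.4367

δ = 0.4367, a = -2.4350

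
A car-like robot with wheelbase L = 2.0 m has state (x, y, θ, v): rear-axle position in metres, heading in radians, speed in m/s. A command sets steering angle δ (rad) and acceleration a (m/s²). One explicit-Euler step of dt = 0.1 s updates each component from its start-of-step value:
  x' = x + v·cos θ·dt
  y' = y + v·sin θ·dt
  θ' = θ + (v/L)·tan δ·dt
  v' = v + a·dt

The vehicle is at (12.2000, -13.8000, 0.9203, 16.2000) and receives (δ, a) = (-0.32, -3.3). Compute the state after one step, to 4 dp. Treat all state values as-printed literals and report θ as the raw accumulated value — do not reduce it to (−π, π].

x' = 12.2000 + 16.2000·cos(0.9203)·0.1 = 13.1810
y' = -13.8000 + 16.2000·sin(0.9203)·0.1 = -12.5108
θ' = 0.9203 + (16.2000/2.0)·tan(-0.32)·0.1 = 0.6519
v' = 16.2000 − 3.3000·0.1 = 15.8700

(13.1810, -12.5108, 0.6519, 15.8700)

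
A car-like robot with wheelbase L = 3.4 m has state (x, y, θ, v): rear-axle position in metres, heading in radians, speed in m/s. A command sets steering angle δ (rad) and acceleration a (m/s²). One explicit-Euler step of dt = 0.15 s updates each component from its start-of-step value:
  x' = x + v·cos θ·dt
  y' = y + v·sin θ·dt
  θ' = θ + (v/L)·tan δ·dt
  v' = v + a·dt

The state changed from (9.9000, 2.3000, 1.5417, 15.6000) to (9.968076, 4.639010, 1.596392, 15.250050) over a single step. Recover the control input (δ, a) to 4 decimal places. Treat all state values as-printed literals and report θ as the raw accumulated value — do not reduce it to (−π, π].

a = (v'−v)/dt = (-0.349950)/0.15 = -2.3330
Δθ = θ'−θ = 0.054692;  (v·dt/L) = 15.6000·0.15/3.4 = 0.688235
tan δ = Δθ·L/(v·dt) = 0.079467  →  δ = 0.0793

δ = 0.0793, a = -2.3330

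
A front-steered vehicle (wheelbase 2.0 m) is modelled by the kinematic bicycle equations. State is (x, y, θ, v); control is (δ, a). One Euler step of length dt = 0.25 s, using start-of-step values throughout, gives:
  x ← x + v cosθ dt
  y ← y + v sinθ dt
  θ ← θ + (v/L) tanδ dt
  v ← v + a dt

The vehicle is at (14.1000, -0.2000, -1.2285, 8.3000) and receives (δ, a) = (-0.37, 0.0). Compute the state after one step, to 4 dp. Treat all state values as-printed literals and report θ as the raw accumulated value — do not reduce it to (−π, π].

(14.7965, -2.1546, -1.6309, 8.3000)

x' = 14.1000 + 8.3000·cos(-1.2285)·0.25 = 14.7965
y' = -0.2000 + 8.3000·sin(-1.2285)·0.25 = -2.1546
θ' = -1.2285 + (8.3000/2.0)·tan(-0.37)·0.25 = -1.6309
v' = 8.3000 + 0.0000·0.25 = 8.3000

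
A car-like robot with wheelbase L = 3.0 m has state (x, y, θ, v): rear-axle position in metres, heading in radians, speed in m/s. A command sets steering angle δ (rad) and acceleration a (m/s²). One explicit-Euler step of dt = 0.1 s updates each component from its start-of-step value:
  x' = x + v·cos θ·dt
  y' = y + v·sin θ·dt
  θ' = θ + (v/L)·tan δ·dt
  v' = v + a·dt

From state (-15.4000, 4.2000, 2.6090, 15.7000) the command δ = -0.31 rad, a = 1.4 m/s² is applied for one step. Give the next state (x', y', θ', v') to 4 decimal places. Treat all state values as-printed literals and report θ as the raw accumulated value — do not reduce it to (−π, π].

x' = -15.4000 + 15.7000·cos(2.6090)·0.1 = -16.7525
y' = 4.2000 + 15.7000·sin(2.6090)·0.1 = 4.9972
θ' = 2.6090 + (15.7000/3.0)·tan(-0.31)·0.1 = 2.4414
v' = 15.7000 + 1.4000·0.1 = 15.8400

(-16.7525, 4.9972, 2.4414, 15.8400)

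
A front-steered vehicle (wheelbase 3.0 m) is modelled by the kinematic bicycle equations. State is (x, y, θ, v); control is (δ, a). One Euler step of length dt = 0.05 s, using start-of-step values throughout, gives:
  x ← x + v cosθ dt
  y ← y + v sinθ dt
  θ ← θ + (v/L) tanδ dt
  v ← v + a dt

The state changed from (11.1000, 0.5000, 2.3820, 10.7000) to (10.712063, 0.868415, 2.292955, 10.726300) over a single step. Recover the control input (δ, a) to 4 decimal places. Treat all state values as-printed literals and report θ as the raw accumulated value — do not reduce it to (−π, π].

a = (v'−v)/dt = (0.026300)/0.05 = 0.5260
Δθ = θ'−θ = -0.089045;  (v·dt/L) = 10.7000·0.05/3.0 = 0.178333
tan δ = Δθ·L/(v·dt) = -0.499318  →  δ = -0.4631

δ = -0.4631, a = 0.5260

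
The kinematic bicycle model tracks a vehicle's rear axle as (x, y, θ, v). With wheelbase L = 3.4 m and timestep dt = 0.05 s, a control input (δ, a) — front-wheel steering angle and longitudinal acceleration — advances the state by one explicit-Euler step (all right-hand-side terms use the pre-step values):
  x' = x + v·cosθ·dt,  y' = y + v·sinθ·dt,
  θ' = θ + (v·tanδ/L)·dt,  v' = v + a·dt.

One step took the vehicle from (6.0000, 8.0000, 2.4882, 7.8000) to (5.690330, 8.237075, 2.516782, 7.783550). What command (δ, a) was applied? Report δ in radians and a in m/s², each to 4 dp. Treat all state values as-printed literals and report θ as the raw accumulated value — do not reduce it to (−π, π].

δ = 0.2442, a = -0.3290

a = (v'−v)/dt = (-0.016450)/0.05 = -0.3290
Δθ = θ'−θ = 0.028582;  (v·dt/L) = 7.8000·0.05/3.4 = 0.114706
tan δ = Δθ·L/(v·dt) = 0.249176  →  δ = 0.2442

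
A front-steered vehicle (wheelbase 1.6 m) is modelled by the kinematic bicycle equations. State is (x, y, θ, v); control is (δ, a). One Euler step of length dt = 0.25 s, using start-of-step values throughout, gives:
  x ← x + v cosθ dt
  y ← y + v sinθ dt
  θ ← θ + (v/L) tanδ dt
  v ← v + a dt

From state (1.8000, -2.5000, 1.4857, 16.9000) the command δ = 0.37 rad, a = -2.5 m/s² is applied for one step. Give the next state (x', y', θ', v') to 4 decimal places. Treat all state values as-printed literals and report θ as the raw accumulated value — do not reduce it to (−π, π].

(2.1591, 1.7097, 2.5099, 16.2750)

x' = 1.8000 + 16.9000·cos(1.4857)·0.25 = 2.1591
y' = -2.5000 + 16.9000·sin(1.4857)·0.25 = 1.7097
θ' = 1.4857 + (16.9000/1.6)·tan(0.37)·0.25 = 2.5099
v' = 16.9000 − 2.5000·0.25 = 16.2750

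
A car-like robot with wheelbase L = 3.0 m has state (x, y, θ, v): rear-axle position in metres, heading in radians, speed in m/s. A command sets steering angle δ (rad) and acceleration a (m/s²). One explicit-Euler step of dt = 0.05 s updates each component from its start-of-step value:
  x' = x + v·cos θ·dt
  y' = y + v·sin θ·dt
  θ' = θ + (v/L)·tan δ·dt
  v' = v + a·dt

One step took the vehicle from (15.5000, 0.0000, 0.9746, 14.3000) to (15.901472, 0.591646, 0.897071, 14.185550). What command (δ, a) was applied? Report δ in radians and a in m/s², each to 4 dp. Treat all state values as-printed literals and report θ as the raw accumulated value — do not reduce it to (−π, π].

δ = -0.3145, a = -2.2890

a = (v'−v)/dt = (-0.114450)/0.05 = -2.2890
Δθ = θ'−θ = -0.077529;  (v·dt/L) = 14.3000·0.05/3.0 = 0.238333
tan δ = Δθ·L/(v·dt) = -0.325297  →  δ = -0.3145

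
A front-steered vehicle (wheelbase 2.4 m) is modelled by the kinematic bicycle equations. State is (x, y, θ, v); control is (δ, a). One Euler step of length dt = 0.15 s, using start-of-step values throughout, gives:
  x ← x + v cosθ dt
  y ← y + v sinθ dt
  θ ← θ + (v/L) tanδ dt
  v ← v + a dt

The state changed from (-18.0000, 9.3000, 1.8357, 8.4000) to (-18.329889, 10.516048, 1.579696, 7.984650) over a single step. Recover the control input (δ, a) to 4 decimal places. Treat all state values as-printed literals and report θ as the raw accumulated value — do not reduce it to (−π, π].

δ = -0.4537, a = -2.7690

a = (v'−v)/dt = (-0.415350)/0.15 = -2.7690
Δθ = θ'−θ = -0.256004;  (v·dt/L) = 8.4000·0.15/2.4 = 0.525000
tan δ = Δθ·L/(v·dt) = -0.487627  →  δ = -0.4537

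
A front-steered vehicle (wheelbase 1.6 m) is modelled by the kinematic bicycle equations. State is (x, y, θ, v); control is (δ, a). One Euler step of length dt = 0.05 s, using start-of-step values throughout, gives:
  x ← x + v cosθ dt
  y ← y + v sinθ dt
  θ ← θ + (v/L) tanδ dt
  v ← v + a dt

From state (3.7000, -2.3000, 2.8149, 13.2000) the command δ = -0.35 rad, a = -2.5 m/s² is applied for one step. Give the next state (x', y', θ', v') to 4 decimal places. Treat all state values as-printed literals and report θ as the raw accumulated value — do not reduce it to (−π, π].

(3.0749, -2.0882, 2.6643, 13.0750)

x' = 3.7000 + 13.2000·cos(2.8149)·0.05 = 3.0749
y' = -2.3000 + 13.2000·sin(2.8149)·0.05 = -2.0882
θ' = 2.8149 + (13.2000/1.6)·tan(-0.35)·0.05 = 2.6643
v' = 13.2000 − 2.5000·0.05 = 13.0750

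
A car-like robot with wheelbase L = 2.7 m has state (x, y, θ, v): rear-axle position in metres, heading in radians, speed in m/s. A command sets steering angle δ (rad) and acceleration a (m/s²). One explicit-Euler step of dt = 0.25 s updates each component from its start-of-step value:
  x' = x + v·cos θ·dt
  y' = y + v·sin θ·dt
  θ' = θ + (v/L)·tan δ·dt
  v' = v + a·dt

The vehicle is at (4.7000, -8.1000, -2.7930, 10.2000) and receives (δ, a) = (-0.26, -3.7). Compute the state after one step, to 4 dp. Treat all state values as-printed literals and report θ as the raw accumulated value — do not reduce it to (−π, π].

(2.3034, -8.9710, -3.0442, 9.2750)

x' = 4.7000 + 10.2000·cos(-2.7930)·0.25 = 2.3034
y' = -8.1000 + 10.2000·sin(-2.7930)·0.25 = -8.9710
θ' = -2.7930 + (10.2000/2.7)·tan(-0.26)·0.25 = -3.0442
v' = 10.2000 − 3.7000·0.25 = 9.2750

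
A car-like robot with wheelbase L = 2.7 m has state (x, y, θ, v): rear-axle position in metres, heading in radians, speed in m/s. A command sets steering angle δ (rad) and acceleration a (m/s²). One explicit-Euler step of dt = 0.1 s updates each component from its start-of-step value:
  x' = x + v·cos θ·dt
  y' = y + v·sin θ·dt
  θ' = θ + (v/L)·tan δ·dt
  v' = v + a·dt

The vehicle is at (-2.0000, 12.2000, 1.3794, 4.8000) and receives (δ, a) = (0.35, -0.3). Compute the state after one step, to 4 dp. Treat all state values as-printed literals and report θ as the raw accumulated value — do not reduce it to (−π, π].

x' = -2.0000 + 4.8000·cos(1.3794)·0.1 = -1.9087
y' = 12.2000 + 4.8000·sin(1.3794)·0.1 = 12.6712
θ' = 1.3794 + (4.8000/2.7)·tan(0.35)·0.1 = 1.4443
v' = 4.8000 − 0.3000·0.1 = 4.7700

(-1.9087, 12.6712, 1.4443, 4.7700)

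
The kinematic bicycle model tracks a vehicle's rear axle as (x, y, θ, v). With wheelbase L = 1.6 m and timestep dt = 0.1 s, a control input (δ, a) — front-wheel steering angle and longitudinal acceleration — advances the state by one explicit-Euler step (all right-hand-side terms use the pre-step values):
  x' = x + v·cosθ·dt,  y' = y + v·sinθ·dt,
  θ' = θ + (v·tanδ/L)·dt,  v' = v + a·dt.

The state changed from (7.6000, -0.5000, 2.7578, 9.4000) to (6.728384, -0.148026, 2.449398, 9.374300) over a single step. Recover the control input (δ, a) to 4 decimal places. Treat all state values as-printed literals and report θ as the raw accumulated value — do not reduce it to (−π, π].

δ = -0.4834, a = -0.2570

a = (v'−v)/dt = (-0.025700)/0.1 = -0.2570
Δθ = θ'−θ = -0.308402;  (v·dt/L) = 9.4000·0.1/1.6 = 0.587500
tan δ = Δθ·L/(v·dt) = -0.524940  →  δ = -0.4834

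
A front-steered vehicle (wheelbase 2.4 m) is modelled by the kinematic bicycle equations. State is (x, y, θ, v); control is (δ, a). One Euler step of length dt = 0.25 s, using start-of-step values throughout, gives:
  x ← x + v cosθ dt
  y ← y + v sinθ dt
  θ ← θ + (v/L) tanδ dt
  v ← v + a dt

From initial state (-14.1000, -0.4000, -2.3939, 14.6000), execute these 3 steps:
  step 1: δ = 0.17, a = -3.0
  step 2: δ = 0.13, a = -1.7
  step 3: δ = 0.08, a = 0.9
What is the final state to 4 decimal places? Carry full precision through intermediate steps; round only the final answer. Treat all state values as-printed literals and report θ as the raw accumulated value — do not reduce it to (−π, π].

after step 1 (δ=0.17, a=-3.0): (-16.776398, -2.881813, -2.132839, 13.850000)
after step 2 (δ=0.13, a=-1.7): (-18.621617, -5.811671, -1.944223, 13.425000)
after step 3 (δ=0.08, a=0.9): (-19.846004, -8.936618, -1.832108, 13.650000)

(-19.8460, -8.9366, -1.8321, 13.6500)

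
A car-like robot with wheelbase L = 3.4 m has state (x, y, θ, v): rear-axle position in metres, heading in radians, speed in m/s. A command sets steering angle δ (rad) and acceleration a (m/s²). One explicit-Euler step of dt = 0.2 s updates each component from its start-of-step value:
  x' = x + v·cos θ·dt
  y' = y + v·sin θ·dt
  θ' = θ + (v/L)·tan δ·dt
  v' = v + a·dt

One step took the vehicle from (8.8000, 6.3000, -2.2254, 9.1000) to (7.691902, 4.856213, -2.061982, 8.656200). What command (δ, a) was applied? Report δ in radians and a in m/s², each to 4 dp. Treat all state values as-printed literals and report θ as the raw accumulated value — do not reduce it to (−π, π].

a = (v'−v)/dt = (-0.443800)/0.2 = -2.2190
Δθ = θ'−θ = 0.163418;  (v·dt/L) = 9.1000·0.2/3.4 = 0.535294
tan δ = Δθ·L/(v·dt) = 0.305286  →  δ = 0.2963

δ = 0.2963, a = -2.2190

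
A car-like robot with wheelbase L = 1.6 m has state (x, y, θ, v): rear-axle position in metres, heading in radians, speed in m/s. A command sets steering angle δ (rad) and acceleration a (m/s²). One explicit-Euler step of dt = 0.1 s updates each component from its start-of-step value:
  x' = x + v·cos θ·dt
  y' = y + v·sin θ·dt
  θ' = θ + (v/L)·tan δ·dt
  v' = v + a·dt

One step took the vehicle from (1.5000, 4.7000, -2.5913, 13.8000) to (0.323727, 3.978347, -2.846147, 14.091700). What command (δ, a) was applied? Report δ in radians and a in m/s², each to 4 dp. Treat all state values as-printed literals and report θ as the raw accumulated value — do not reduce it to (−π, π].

a = (v'−v)/dt = (0.291700)/0.1 = 2.9170
Δθ = θ'−θ = -0.254847;  (v·dt/L) = 13.8000·0.1/1.6 = 0.862500
tan δ = Δθ·L/(v·dt) = -0.295475  →  δ = -0.2873

δ = -0.2873, a = 2.9170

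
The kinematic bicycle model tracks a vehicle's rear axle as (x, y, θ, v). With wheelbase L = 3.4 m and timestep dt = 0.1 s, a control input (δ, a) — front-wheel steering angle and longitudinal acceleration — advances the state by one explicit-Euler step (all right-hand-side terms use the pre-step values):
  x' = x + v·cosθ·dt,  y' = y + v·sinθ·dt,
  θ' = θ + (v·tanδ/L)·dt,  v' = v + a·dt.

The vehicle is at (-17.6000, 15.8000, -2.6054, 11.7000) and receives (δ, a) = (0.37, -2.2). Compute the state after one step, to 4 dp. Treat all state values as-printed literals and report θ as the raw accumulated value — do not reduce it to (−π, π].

(-18.6058, 15.2023, -2.4719, 11.4800)

x' = -17.6000 + 11.7000·cos(-2.6054)·0.1 = -18.6058
y' = 15.8000 + 11.7000·sin(-2.6054)·0.1 = 15.2023
θ' = -2.6054 + (11.7000/3.4)·tan(0.37)·0.1 = -2.4719
v' = 11.7000 − 2.2000·0.1 = 11.4800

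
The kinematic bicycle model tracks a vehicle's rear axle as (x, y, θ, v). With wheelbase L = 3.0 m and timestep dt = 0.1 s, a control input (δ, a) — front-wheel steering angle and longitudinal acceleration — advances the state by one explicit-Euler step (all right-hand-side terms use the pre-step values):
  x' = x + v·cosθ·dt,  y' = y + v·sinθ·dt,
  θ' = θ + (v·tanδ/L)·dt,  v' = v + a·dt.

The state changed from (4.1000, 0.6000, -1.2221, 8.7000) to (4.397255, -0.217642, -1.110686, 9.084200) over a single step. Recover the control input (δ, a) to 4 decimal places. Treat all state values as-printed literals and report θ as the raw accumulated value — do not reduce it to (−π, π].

a = (v'−v)/dt = (0.384200)/0.1 = 3.8420
Δθ = θ'−θ = 0.111414;  (v·dt/L) = 8.7000·0.1/3.0 = 0.290000
tan δ = Δθ·L/(v·dt) = 0.384186  →  δ = 0.3668

δ = 0.3668, a = 3.8420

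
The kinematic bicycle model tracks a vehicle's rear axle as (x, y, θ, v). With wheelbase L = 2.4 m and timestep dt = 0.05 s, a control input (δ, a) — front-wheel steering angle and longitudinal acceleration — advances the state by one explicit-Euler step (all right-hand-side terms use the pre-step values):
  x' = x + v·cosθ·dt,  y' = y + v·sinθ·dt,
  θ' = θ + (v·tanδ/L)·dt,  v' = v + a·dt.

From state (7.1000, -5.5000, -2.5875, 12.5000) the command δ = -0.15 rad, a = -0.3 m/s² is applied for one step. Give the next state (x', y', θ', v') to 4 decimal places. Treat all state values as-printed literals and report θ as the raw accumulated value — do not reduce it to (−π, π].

(6.5685, -5.8289, -2.6269, 12.4850)

x' = 7.1000 + 12.5000·cos(-2.5875)·0.05 = 6.5685
y' = -5.5000 + 12.5000·sin(-2.5875)·0.05 = -5.8289
θ' = -2.5875 + (12.5000/2.4)·tan(-0.15)·0.05 = -2.6269
v' = 12.5000 − 0.3000·0.05 = 12.4850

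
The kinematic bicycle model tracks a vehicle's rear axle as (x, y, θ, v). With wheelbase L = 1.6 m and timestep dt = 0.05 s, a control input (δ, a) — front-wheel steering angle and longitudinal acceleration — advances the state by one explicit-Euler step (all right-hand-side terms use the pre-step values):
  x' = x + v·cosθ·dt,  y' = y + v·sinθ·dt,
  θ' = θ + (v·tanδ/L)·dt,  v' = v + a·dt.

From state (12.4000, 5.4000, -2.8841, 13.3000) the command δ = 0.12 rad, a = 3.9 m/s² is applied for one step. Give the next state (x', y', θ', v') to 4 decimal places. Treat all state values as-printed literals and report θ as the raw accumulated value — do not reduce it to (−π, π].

x' = 12.4000 + 13.3000·cos(-2.8841)·0.05 = 11.7569
y' = 5.4000 + 13.3000·sin(-2.8841)·0.05 = 5.2307
θ' = -2.8841 + (13.3000/1.6)·tan(0.12)·0.05 = -2.8340
v' = 13.3000 + 3.9000·0.05 = 13.4950

(11.7569, 5.2307, -2.8340, 13.4950)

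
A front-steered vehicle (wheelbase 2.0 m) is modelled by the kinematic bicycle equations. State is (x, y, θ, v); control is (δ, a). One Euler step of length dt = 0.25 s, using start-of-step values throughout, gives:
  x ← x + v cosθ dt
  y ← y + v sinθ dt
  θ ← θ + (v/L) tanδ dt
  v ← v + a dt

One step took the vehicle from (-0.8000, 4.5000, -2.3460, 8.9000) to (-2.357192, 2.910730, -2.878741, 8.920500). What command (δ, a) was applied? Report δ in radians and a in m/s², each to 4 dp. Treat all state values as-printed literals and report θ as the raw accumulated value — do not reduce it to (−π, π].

a = (v'−v)/dt = (0.020500)/0.25 = 0.0820
Δθ = θ'−θ = -0.532741;  (v·dt/L) = 8.9000·0.25/2.0 = 1.112500
tan δ = Δθ·L/(v·dt) = -0.478868  →  δ = -0.4466

δ = -0.4466, a = 0.0820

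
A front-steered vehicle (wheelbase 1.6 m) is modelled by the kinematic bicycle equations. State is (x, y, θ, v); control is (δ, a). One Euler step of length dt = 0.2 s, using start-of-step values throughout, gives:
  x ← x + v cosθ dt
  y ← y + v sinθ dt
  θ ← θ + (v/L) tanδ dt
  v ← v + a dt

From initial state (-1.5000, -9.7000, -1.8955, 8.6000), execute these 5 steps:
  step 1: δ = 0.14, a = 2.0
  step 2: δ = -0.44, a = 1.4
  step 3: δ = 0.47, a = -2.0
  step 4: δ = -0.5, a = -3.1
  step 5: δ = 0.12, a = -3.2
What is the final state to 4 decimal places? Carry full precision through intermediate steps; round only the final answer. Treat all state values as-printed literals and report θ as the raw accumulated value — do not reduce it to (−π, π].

(-4.8493, -17.5259, -2.1663, 7.6200)

after step 1 (δ=0.14, a=2.0): (-2.048728, -11.330122, -1.744009, 9.000000)
after step 2 (δ=-0.44, a=1.4): (-2.358954, -13.103187, -2.273637, 9.280000)
after step 3 (δ=0.47, a=-2.0): (-3.558650, -14.519332, -1.684397, 8.880000)
after step 4 (δ=-0.5, a=-3.1): (-3.759970, -16.283884, -2.290792, 8.260000)
after step 5 (δ=0.12, a=-3.2): (-4.849269, -17.525872, -2.166294, 7.620000)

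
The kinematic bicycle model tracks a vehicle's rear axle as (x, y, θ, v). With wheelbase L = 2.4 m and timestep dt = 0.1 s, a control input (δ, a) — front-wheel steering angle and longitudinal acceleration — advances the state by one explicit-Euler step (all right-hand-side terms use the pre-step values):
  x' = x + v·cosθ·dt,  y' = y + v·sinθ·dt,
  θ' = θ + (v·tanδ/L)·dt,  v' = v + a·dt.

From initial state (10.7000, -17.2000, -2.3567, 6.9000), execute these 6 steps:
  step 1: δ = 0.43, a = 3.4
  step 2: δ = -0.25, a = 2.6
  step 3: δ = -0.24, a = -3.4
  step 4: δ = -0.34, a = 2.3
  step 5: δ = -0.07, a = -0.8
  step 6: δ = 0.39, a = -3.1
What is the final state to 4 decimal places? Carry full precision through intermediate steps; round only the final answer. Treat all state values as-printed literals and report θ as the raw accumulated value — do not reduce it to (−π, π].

(7.5804, -20.2016, -2.3803, 7.0000)

after step 1 (δ=0.43, a=3.4): (10.211850, -17.687657, -2.224846, 7.240000)
after step 2 (δ=-0.25, a=2.6): (9.771364, -18.262242, -2.301875, 7.500000)
after step 3 (δ=-0.24, a=-3.4): (9.270609, -18.820584, -2.378349, 7.160000)
after step 4 (δ=-0.34, a=2.3): (8.753230, -19.315532, -2.483880, 7.390000)
after step 5 (δ=-0.07, a=-0.8): (8.168391, -19.767289, -2.505470, 7.310000)
after step 6 (δ=0.39, a=-3.1): (7.580371, -20.201563, -2.380269, 7.000000)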